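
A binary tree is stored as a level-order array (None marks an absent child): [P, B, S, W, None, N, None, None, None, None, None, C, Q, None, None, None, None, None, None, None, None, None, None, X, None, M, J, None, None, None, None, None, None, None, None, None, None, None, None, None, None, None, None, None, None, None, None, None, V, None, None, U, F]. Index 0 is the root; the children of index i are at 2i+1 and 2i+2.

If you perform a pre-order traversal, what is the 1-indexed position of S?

4

Pre-order visits the node, then its left subtree, then its right subtree.
Visit P.
At P: go left to B.
  Visit B.
  At B: go left to W.
    W is a leaf — visit W.
  At B: no right child.
At P: go right to S.
  Visit S.
  At S: go left to N.
    Visit N.
    At N: go left to C.
      Visit C.
      At C: go left to X.
        Visit X.
        At X: no left child.
        At X: go right to V.
          V is a leaf — visit V.
      At C: no right child.
    At N: go right to Q.
      Visit Q.
      At Q: go left to M.
        Visit M.
        At M: go left to U.
          U is a leaf — visit U.
        At M: go right to F.
          F is a leaf — visit F.
      At Q: go right to J.
        J is a leaf — visit J.
  At S: no right child.
Full pre-order sequence: P, B, W, S, N, C, X, V, Q, M, U, F, J.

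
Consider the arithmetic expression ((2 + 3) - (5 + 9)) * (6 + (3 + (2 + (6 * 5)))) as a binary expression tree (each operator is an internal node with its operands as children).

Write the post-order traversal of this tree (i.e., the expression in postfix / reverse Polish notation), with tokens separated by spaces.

Post-order on an expression tree gives postfix notation: for each operator, emit left operand, right operand, then the operator.

2 3 + 5 9 + - 6 3 2 6 5 * + + + *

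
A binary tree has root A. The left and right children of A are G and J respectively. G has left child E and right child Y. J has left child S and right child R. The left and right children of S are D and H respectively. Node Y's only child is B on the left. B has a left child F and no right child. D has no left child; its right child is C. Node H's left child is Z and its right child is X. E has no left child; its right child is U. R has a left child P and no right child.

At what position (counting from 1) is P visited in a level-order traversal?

Level-order visits nodes level by level from the root, left to right within each level.
Level 0: A
Level 1: G, J
Level 2: E, Y, S, R
Level 3: U, B, D, H, P
Level 4: F, C, Z, X
Full level-order sequence: A, G, J, E, Y, S, R, U, B, D, H, P, F, C, Z, X.

12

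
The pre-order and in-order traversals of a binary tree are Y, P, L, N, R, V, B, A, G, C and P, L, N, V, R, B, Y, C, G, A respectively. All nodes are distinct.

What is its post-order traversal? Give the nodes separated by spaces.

V B R N L P C G A Y

The first element of pre-order is the root; it splits in-order into left and right subtrees.
Root Y: left subtree has 6 nodes {P, L, N, V, R, B}, right has 3 {C, G, A}.
  Root P: left subtree has 0 nodes { }, right has 5 {L, N, V, R, B}.
    Root L: left subtree has 0 nodes { }, right has 4 {N, V, R, B}.
      Root N: left subtree has 0 nodes { }, right has 3 {V, R, B}.
        Root R: left subtree has 1 node {V}, right has 1 {B}.
  Root A: left subtree has 2 nodes {C, G}, right has 0 { }.
    Root G: left subtree has 1 node {C}, right has 0 { }.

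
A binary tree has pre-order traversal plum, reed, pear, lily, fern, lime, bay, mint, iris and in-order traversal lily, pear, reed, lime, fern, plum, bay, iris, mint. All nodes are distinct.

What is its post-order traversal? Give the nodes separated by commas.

lily, pear, lime, fern, reed, iris, mint, bay, plum

The first element of pre-order is the root; it splits in-order into left and right subtrees.
Root plum: left subtree has 5 nodes {lily, pear, reed, lime, fern}, right has 3 {bay, iris, mint}.
  Root reed: left subtree has 2 nodes {lily, pear}, right has 2 {lime, fern}.
    Root pear: left subtree has 1 node {lily}, right has 0 { }.
    Root fern: left subtree has 1 node {lime}, right has 0 { }.
  Root bay: left subtree has 0 nodes { }, right has 2 {iris, mint}.
    Root mint: left subtree has 1 node {iris}, right has 0 { }.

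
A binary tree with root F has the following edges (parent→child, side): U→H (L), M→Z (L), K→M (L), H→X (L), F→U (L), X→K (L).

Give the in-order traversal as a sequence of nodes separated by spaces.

Z M K X H U F

In-order visits the left subtree, then the node, then the right subtree.
At F: go left to U.
  At U: go left to H.
    At H: go left to X.
      At X: go left to K.
        At K: go left to M.
          At M: go left to Z.
            Z is a leaf — visit Z.
          Visit M.
          At M: no right child.
        Visit K.
        At K: no right child.
      Visit X.
      At X: no right child.
    Visit H.
    At H: no right child.
  Visit U.
  At U: no right child.
Visit F.
At F: no right child.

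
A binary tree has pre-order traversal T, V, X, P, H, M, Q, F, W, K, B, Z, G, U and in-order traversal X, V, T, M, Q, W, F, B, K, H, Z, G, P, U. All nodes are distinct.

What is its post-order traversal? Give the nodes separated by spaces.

The first element of pre-order is the root; it splits in-order into left and right subtrees.
Root T: left subtree has 2 nodes {X, V}, right has 11 {M, Q, W, F, B, K, H, Z, G, P, U}.
  Root V: left subtree has 1 node {X}, right has 0 { }.
  Root P: left subtree has 9 nodes {M, Q, W, F, B, K, H, Z, G}, right has 1 {U}.
    Root H: left subtree has 6 nodes {M, Q, W, F, B, K}, right has 2 {Z, G}.
      Root M: left subtree has 0 nodes { }, right has 5 {Q, W, F, B, K}.
        Root Q: left subtree has 0 nodes { }, right has 4 {W, F, B, K}.
          Root F: left subtree has 1 node {W}, right has 2 {B, K}.
            Root K: left subtree has 1 node {B}, right has 0 { }.
      Root Z: left subtree has 0 nodes { }, right has 1 {G}.

X V W B K F Q M G Z H U P T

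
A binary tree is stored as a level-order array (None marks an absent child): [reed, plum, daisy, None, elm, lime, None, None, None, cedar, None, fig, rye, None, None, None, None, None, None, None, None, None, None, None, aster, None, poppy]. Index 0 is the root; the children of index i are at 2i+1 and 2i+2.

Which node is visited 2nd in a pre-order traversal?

plum

Pre-order visits the node, then its left subtree, then its right subtree.
Visit reed.
At reed: go left to plum.
  Visit plum.
  At plum: no left child.
  At plum: go right to elm.
    Visit elm.
    At elm: go left to cedar.
      cedar is a leaf — visit cedar.
    At elm: no right child.
At reed: go right to daisy.
  Visit daisy.
  At daisy: go left to lime.
    Visit lime.
    At lime: go left to fig.
      Visit fig.
      At fig: no left child.
      At fig: go right to aster.
        aster is a leaf — visit aster.
    At lime: go right to rye.
      Visit rye.
      At rye: no left child.
      At rye: go right to poppy.
        poppy is a leaf — visit poppy.
  At daisy: no right child.
Full pre-order sequence: reed, plum, elm, cedar, daisy, lime, fig, aster, rye, poppy.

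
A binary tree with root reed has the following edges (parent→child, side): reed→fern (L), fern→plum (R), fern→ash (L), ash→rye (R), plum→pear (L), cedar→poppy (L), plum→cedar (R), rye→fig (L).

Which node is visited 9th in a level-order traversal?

poppy

Level-order visits nodes level by level from the root, left to right within each level.
Level 0: reed
Level 1: fern
Level 2: ash, plum
Level 3: rye, pear, cedar
Level 4: fig, poppy
Full level-order sequence: reed, fern, ash, plum, rye, pear, cedar, fig, poppy.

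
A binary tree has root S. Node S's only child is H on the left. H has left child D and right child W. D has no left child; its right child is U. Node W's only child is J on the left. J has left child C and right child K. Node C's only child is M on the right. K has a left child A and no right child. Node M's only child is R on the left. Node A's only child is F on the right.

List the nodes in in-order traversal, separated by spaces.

In-order visits the left subtree, then the node, then the right subtree.
At S: go left to H.
  At H: go left to D.
    At D: no left child.
    Visit D.
    At D: go right to U.
      U is a leaf — visit U.
  Visit H.
  At H: go right to W.
    At W: go left to J.
      At J: go left to C.
        At C: no left child.
        Visit C.
        At C: go right to M.
          At M: go left to R.
            R is a leaf — visit R.
          Visit M.
          At M: no right child.
      Visit J.
      At J: go right to K.
        At K: go left to A.
          At A: no left child.
          Visit A.
          At A: go right to F.
            F is a leaf — visit F.
        Visit K.
        At K: no right child.
    Visit W.
    At W: no right child.
Visit S.
At S: no right child.

D U H C R M J A F K W S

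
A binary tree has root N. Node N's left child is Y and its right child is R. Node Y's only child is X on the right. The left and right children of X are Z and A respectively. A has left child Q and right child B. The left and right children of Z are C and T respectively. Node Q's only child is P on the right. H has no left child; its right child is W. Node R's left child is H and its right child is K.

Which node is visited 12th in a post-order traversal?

K

Post-order visits the left subtree, then the right subtree, then the node.
At N: go left to Y.
  At Y: no left child.
  At Y: go right to X.
    At X: go left to Z.
      At Z: go left to C.
        C is a leaf — visit C.
      At Z: go right to T.
        T is a leaf — visit T.
      Visit Z.
    At X: go right to A.
      At A: go left to Q.
        At Q: no left child.
        At Q: go right to P.
          P is a leaf — visit P.
        Visit Q.
      At A: go right to B.
        B is a leaf — visit B.
      Visit A.
    Visit X.
  Visit Y.
At N: go right to R.
  At R: go left to H.
    At H: no left child.
    At H: go right to W.
      W is a leaf — visit W.
    Visit H.
  At R: go right to K.
    K is a leaf — visit K.
  Visit R.
Visit N.
Full post-order sequence: C, T, Z, P, Q, B, A, X, Y, W, H, K, R, N.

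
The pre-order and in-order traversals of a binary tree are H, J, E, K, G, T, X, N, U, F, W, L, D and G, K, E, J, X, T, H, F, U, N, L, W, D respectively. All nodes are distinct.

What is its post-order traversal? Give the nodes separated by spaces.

G K E X T J F U L D W N H

The first element of pre-order is the root; it splits in-order into left and right subtrees.
Root H: left subtree has 6 nodes {G, K, E, J, X, T}, right has 6 {F, U, N, L, W, D}.
  Root J: left subtree has 3 nodes {G, K, E}, right has 2 {X, T}.
    Root E: left subtree has 2 nodes {G, K}, right has 0 { }.
      Root K: left subtree has 1 node {G}, right has 0 { }.
    Root T: left subtree has 1 node {X}, right has 0 { }.
  Root N: left subtree has 2 nodes {F, U}, right has 3 {L, W, D}.
    Root U: left subtree has 1 node {F}, right has 0 { }.
    Root W: left subtree has 1 node {L}, right has 1 {D}.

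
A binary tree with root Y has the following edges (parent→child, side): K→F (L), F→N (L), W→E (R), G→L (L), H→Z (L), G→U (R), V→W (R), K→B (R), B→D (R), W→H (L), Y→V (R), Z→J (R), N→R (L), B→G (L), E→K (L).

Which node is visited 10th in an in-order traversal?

K

In-order visits the left subtree, then the node, then the right subtree.
At Y: no left child.
Visit Y.
At Y: go right to V.
  At V: no left child.
  Visit V.
  At V: go right to W.
    At W: go left to H.
      At H: go left to Z.
        At Z: no left child.
        Visit Z.
        At Z: go right to J.
          J is a leaf — visit J.
      Visit H.
      At H: no right child.
    Visit W.
    At W: go right to E.
      At E: go left to K.
        At K: go left to F.
          At F: go left to N.
            At N: go left to R.
              R is a leaf — visit R.
            Visit N.
            At N: no right child.
          Visit F.
          At F: no right child.
        Visit K.
        At K: go right to B.
          At B: go left to G.
            At G: go left to L.
              L is a leaf — visit L.
            Visit G.
            At G: go right to U.
              U is a leaf — visit U.
          Visit B.
          At B: go right to D.
            D is a leaf — visit D.
      Visit E.
      At E: no right child.
Full in-order sequence: Y, V, Z, J, H, W, R, N, F, K, L, G, U, B, D, E.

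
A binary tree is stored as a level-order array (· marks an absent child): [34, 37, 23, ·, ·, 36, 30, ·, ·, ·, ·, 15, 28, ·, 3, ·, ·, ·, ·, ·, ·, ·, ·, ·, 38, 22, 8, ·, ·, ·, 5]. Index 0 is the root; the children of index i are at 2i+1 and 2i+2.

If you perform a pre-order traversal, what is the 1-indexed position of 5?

12

Pre-order visits the node, then its left subtree, then its right subtree.
Visit 34.
At 34: go left to 37.
  37 is a leaf — visit 37.
At 34: go right to 23.
  Visit 23.
  At 23: go left to 36.
    Visit 36.
    At 36: go left to 15.
      Visit 15.
      At 15: no left child.
      At 15: go right to 38.
        38 is a leaf — visit 38.
    At 36: go right to 28.
      Visit 28.
      At 28: go left to 22.
        22 is a leaf — visit 22.
      At 28: go right to 8.
        8 is a leaf — visit 8.
  At 23: go right to 30.
    Visit 30.
    At 30: no left child.
    At 30: go right to 3.
      Visit 3.
      At 3: no left child.
      At 3: go right to 5.
        5 is a leaf — visit 5.
Full pre-order sequence: 34, 37, 23, 36, 15, 38, 28, 22, 8, 30, 3, 5.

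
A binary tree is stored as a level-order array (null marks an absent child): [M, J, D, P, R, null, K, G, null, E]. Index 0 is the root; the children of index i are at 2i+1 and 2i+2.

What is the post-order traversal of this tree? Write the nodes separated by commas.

Post-order visits the left subtree, then the right subtree, then the node.
At M: go left to J.
  At J: go left to P.
    At P: go left to G.
      G is a leaf — visit G.
    At P: no right child.
    Visit P.
  At J: go right to R.
    At R: go left to E.
      E is a leaf — visit E.
    At R: no right child.
    Visit R.
  Visit J.
At M: go right to D.
  At D: no left child.
  At D: go right to K.
    K is a leaf — visit K.
  Visit D.
Visit M.

G, P, E, R, J, K, D, M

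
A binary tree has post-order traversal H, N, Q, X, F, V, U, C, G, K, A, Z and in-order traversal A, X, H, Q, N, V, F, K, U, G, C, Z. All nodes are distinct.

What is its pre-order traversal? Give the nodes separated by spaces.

The last element of post-order is the root; it splits in-order into left and right subtrees.
Root Z: left subtree has 11 nodes {A, X, H, Q, N, V, F, K, U, G, C}, right has 0 { }.
  Root A: left subtree has 0 nodes { }, right has 10 {X, H, Q, N, V, F, K, U, G, C}.
    Root K: left subtree has 6 nodes {X, H, Q, N, V, F}, right has 3 {U, G, C}.
      Root V: left subtree has 4 nodes {X, H, Q, N}, right has 1 {F}.
        Root X: left subtree has 0 nodes { }, right has 3 {H, Q, N}.
          Root Q: left subtree has 1 node {H}, right has 1 {N}.
      Root G: left subtree has 1 node {U}, right has 1 {C}.

Z A K V X Q H N F G U C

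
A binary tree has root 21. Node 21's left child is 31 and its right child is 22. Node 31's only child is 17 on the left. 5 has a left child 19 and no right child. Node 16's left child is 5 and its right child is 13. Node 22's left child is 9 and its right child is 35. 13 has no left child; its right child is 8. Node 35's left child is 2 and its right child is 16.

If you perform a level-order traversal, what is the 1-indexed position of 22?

3

Level-order visits nodes level by level from the root, left to right within each level.
Level 0: 21
Level 1: 31, 22
Level 2: 17, 9, 35
Level 3: 2, 16
Level 4: 5, 13
Level 5: 19, 8
Full level-order sequence: 21, 31, 22, 17, 9, 35, 2, 16, 5, 13, 19, 8.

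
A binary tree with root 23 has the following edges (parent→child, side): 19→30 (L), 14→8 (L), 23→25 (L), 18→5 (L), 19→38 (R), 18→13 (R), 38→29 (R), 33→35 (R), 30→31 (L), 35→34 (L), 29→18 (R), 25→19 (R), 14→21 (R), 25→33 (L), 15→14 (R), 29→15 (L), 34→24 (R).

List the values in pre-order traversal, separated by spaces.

Pre-order visits the node, then its left subtree, then its right subtree.
Visit 23.
At 23: go left to 25.
  Visit 25.
  At 25: go left to 33.
    Visit 33.
    At 33: no left child.
    At 33: go right to 35.
      Visit 35.
      At 35: go left to 34.
        Visit 34.
        At 34: no left child.
        At 34: go right to 24.
          24 is a leaf — visit 24.
      At 35: no right child.
  At 25: go right to 19.
    Visit 19.
    At 19: go left to 30.
      Visit 30.
      At 30: go left to 31.
        31 is a leaf — visit 31.
      At 30: no right child.
    At 19: go right to 38.
      Visit 38.
      At 38: no left child.
      At 38: go right to 29.
        Visit 29.
        At 29: go left to 15.
          Visit 15.
          At 15: no left child.
          At 15: go right to 14.
            Visit 14.
            At 14: go left to 8.
              8 is a leaf — visit 8.
            At 14: go right to 21.
              21 is a leaf — visit 21.
        At 29: go right to 18.
          Visit 18.
          At 18: go left to 5.
            5 is a leaf — visit 5.
          At 18: go right to 13.
            13 is a leaf — visit 13.
At 23: no right child.

23 25 33 35 34 24 19 30 31 38 29 15 14 8 21 18 5 13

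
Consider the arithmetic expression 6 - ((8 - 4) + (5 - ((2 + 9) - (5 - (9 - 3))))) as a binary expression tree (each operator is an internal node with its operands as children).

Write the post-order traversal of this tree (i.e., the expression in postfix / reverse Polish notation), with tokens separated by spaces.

6 8 4 - 5 2 9 + 5 9 3 - - - - + -

Post-order on an expression tree gives postfix notation: for each operator, emit left operand, right operand, then the operator.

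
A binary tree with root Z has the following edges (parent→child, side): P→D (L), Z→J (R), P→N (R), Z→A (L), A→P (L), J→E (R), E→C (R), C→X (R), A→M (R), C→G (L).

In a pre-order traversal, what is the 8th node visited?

E

Pre-order visits the node, then its left subtree, then its right subtree.
Visit Z.
At Z: go left to A.
  Visit A.
  At A: go left to P.
    Visit P.
    At P: go left to D.
      D is a leaf — visit D.
    At P: go right to N.
      N is a leaf — visit N.
  At A: go right to M.
    M is a leaf — visit M.
At Z: go right to J.
  Visit J.
  At J: no left child.
  At J: go right to E.
    Visit E.
    At E: no left child.
    At E: go right to C.
      Visit C.
      At C: go left to G.
        G is a leaf — visit G.
      At C: go right to X.
        X is a leaf — visit X.
Full pre-order sequence: Z, A, P, D, N, M, J, E, C, G, X.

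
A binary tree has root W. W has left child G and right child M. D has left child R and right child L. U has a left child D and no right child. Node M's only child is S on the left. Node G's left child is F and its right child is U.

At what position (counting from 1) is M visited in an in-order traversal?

In-order visits the left subtree, then the node, then the right subtree.
At W: go left to G.
  At G: go left to F.
    F is a leaf — visit F.
  Visit G.
  At G: go right to U.
    At U: go left to D.
      At D: go left to R.
        R is a leaf — visit R.
      Visit D.
      At D: go right to L.
        L is a leaf — visit L.
    Visit U.
    At U: no right child.
Visit W.
At W: go right to M.
  At M: go left to S.
    S is a leaf — visit S.
  Visit M.
  At M: no right child.
Full in-order sequence: F, G, R, D, L, U, W, S, M.

9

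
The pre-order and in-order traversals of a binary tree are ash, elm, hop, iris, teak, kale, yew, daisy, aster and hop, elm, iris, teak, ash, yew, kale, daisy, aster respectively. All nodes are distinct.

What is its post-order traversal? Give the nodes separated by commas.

hop, teak, iris, elm, yew, aster, daisy, kale, ash

The first element of pre-order is the root; it splits in-order into left and right subtrees.
Root ash: left subtree has 4 nodes {hop, elm, iris, teak}, right has 4 {yew, kale, daisy, aster}.
  Root elm: left subtree has 1 node {hop}, right has 2 {iris, teak}.
    Root iris: left subtree has 0 nodes { }, right has 1 {teak}.
  Root kale: left subtree has 1 node {yew}, right has 2 {daisy, aster}.
    Root daisy: left subtree has 0 nodes { }, right has 1 {aster}.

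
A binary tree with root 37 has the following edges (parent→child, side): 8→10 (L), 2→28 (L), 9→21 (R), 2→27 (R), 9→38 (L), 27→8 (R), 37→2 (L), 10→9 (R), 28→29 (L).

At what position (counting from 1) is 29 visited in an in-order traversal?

In-order visits the left subtree, then the node, then the right subtree.
At 37: go left to 2.
  At 2: go left to 28.
    At 28: go left to 29.
      29 is a leaf — visit 29.
    Visit 28.
    At 28: no right child.
  Visit 2.
  At 2: go right to 27.
    At 27: no left child.
    Visit 27.
    At 27: go right to 8.
      At 8: go left to 10.
        At 10: no left child.
        Visit 10.
        At 10: go right to 9.
          At 9: go left to 38.
            38 is a leaf — visit 38.
          Visit 9.
          At 9: go right to 21.
            21 is a leaf — visit 21.
      Visit 8.
      At 8: no right child.
Visit 37.
At 37: no right child.
Full in-order sequence: 29, 28, 2, 27, 10, 38, 9, 21, 8, 37.

1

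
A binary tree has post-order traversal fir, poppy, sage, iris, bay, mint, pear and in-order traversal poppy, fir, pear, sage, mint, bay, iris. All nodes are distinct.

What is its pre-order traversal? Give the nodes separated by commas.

pear, poppy, fir, mint, sage, bay, iris

The last element of post-order is the root; it splits in-order into left and right subtrees.
Root pear: left subtree has 2 nodes {poppy, fir}, right has 4 {sage, mint, bay, iris}.
  Root poppy: left subtree has 0 nodes { }, right has 1 {fir}.
  Root mint: left subtree has 1 node {sage}, right has 2 {bay, iris}.
    Root bay: left subtree has 0 nodes { }, right has 1 {iris}.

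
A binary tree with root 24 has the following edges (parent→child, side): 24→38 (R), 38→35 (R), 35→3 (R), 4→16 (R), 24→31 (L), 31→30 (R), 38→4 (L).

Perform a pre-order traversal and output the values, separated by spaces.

24 31 30 38 4 16 35 3

Pre-order visits the node, then its left subtree, then its right subtree.
Visit 24.
At 24: go left to 31.
  Visit 31.
  At 31: no left child.
  At 31: go right to 30.
    30 is a leaf — visit 30.
At 24: go right to 38.
  Visit 38.
  At 38: go left to 4.
    Visit 4.
    At 4: no left child.
    At 4: go right to 16.
      16 is a leaf — visit 16.
  At 38: go right to 35.
    Visit 35.
    At 35: no left child.
    At 35: go right to 3.
      3 is a leaf — visit 3.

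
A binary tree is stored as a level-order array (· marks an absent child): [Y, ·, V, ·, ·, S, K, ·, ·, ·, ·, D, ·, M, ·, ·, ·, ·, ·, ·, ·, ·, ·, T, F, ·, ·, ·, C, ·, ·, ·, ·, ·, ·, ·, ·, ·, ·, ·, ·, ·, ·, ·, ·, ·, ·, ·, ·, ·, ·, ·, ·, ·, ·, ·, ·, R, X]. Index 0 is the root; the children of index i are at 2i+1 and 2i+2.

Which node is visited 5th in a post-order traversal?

Post-order visits the left subtree, then the right subtree, then the node.
At Y: no left child.
At Y: go right to V.
  At V: go left to S.
    At S: go left to D.
      At D: go left to T.
        T is a leaf — visit T.
      At D: go right to F.
        F is a leaf — visit F.
      Visit D.
    At S: no right child.
    Visit S.
  At V: go right to K.
    At K: go left to M.
      At M: no left child.
      At M: go right to C.
        At C: go left to R.
          R is a leaf — visit R.
        At C: go right to X.
          X is a leaf — visit X.
        Visit C.
      Visit M.
    At K: no right child.
    Visit K.
  Visit V.
Visit Y.
Full post-order sequence: T, F, D, S, R, X, C, M, K, V, Y.

R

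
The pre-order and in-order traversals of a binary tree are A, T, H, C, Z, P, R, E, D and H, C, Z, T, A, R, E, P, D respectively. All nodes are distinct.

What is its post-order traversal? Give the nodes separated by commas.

The first element of pre-order is the root; it splits in-order into left and right subtrees.
Root A: left subtree has 4 nodes {H, C, Z, T}, right has 4 {R, E, P, D}.
  Root T: left subtree has 3 nodes {H, C, Z}, right has 0 { }.
    Root H: left subtree has 0 nodes { }, right has 2 {C, Z}.
      Root C: left subtree has 0 nodes { }, right has 1 {Z}.
  Root P: left subtree has 2 nodes {R, E}, right has 1 {D}.
    Root R: left subtree has 0 nodes { }, right has 1 {E}.

Z, C, H, T, E, R, D, P, A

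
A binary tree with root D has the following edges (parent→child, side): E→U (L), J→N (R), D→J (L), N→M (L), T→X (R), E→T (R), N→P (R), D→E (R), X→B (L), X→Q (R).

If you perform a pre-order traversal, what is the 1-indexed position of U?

7

Pre-order visits the node, then its left subtree, then its right subtree.
Visit D.
At D: go left to J.
  Visit J.
  At J: no left child.
  At J: go right to N.
    Visit N.
    At N: go left to M.
      M is a leaf — visit M.
    At N: go right to P.
      P is a leaf — visit P.
At D: go right to E.
  Visit E.
  At E: go left to U.
    U is a leaf — visit U.
  At E: go right to T.
    Visit T.
    At T: no left child.
    At T: go right to X.
      Visit X.
      At X: go left to B.
        B is a leaf — visit B.
      At X: go right to Q.
        Q is a leaf — visit Q.
Full pre-order sequence: D, J, N, M, P, E, U, T, X, B, Q.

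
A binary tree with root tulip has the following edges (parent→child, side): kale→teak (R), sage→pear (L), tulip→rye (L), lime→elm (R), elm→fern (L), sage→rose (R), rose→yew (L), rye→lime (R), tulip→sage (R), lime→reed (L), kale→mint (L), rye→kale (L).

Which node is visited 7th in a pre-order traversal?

reed

Pre-order visits the node, then its left subtree, then its right subtree.
Visit tulip.
At tulip: go left to rye.
  Visit rye.
  At rye: go left to kale.
    Visit kale.
    At kale: go left to mint.
      mint is a leaf — visit mint.
    At kale: go right to teak.
      teak is a leaf — visit teak.
  At rye: go right to lime.
    Visit lime.
    At lime: go left to reed.
      reed is a leaf — visit reed.
    At lime: go right to elm.
      Visit elm.
      At elm: go left to fern.
        fern is a leaf — visit fern.
      At elm: no right child.
At tulip: go right to sage.
  Visit sage.
  At sage: go left to pear.
    pear is a leaf — visit pear.
  At sage: go right to rose.
    Visit rose.
    At rose: go left to yew.
      yew is a leaf — visit yew.
    At rose: no right child.
Full pre-order sequence: tulip, rye, kale, mint, teak, lime, reed, elm, fern, sage, pear, rose, yew.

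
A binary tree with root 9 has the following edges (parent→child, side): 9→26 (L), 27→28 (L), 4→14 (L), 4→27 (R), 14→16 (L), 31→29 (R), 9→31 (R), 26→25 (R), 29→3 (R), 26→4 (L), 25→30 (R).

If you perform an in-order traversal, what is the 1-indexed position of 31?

In-order visits the left subtree, then the node, then the right subtree.
At 9: go left to 26.
  At 26: go left to 4.
    At 4: go left to 14.
      At 14: go left to 16.
        16 is a leaf — visit 16.
      Visit 14.
      At 14: no right child.
    Visit 4.
    At 4: go right to 27.
      At 27: go left to 28.
        28 is a leaf — visit 28.
      Visit 27.
      At 27: no right child.
  Visit 26.
  At 26: go right to 25.
    At 25: no left child.
    Visit 25.
    At 25: go right to 30.
      30 is a leaf — visit 30.
Visit 9.
At 9: go right to 31.
  At 31: no left child.
  Visit 31.
  At 31: go right to 29.
    At 29: no left child.
    Visit 29.
    At 29: go right to 3.
      3 is a leaf — visit 3.
Full in-order sequence: 16, 14, 4, 28, 27, 26, 25, 30, 9, 31, 29, 3.

10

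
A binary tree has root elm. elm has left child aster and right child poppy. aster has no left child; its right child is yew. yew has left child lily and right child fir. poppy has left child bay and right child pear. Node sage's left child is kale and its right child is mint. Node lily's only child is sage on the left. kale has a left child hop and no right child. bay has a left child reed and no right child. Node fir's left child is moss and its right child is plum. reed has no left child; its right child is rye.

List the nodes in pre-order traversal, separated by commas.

Pre-order visits the node, then its left subtree, then its right subtree.
Visit elm.
At elm: go left to aster.
  Visit aster.
  At aster: no left child.
  At aster: go right to yew.
    Visit yew.
    At yew: go left to lily.
      Visit lily.
      At lily: go left to sage.
        Visit sage.
        At sage: go left to kale.
          Visit kale.
          At kale: go left to hop.
            hop is a leaf — visit hop.
          At kale: no right child.
        At sage: go right to mint.
          mint is a leaf — visit mint.
      At lily: no right child.
    At yew: go right to fir.
      Visit fir.
      At fir: go left to moss.
        moss is a leaf — visit moss.
      At fir: go right to plum.
        plum is a leaf — visit plum.
At elm: go right to poppy.
  Visit poppy.
  At poppy: go left to bay.
    Visit bay.
    At bay: go left to reed.
      Visit reed.
      At reed: no left child.
      At reed: go right to rye.
        rye is a leaf — visit rye.
    At bay: no right child.
  At poppy: go right to pear.
    pear is a leaf — visit pear.

elm, aster, yew, lily, sage, kale, hop, mint, fir, moss, plum, poppy, bay, reed, rye, pear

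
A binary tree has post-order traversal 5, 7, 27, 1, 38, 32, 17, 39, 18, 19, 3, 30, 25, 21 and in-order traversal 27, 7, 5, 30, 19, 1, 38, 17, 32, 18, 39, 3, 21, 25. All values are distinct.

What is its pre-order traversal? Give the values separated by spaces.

The last element of post-order is the root; it splits in-order into left and right subtrees.
Root 21: left subtree has 12 nodes {27, 7, 5, 30, 19, 1, 38, 17, 32, 18, 39, 3}, right has 1 {25}.
  Root 30: left subtree has 3 nodes {27, 7, 5}, right has 8 {19, 1, 38, 17, 32, 18, 39, 3}.
    Root 27: left subtree has 0 nodes { }, right has 2 {7, 5}.
      Root 7: left subtree has 0 nodes { }, right has 1 {5}.
    Root 3: left subtree has 7 nodes {19, 1, 38, 17, 32, 18, 39}, right has 0 { }.
      Root 19: left subtree has 0 nodes { }, right has 6 {1, 38, 17, 32, 18, 39}.
        Root 18: left subtree has 4 nodes {1, 38, 17, 32}, right has 1 {39}.
          Root 17: left subtree has 2 nodes {1, 38}, right has 1 {32}.
            Root 38: left subtree has 1 node {1}, right has 0 { }.

21 30 27 7 5 3 19 18 17 38 1 32 39 25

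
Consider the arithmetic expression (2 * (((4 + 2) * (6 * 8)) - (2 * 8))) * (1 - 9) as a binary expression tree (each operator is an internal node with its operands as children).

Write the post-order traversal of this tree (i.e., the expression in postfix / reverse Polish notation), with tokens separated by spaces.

Post-order on an expression tree gives postfix notation: for each operator, emit left operand, right operand, then the operator.

2 4 2 + 6 8 * * 2 8 * - * 1 9 - *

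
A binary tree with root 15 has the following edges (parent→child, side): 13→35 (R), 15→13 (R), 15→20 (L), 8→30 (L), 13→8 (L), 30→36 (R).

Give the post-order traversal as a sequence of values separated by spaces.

20 36 30 8 35 13 15

Post-order visits the left subtree, then the right subtree, then the node.
At 15: go left to 20.
  20 is a leaf — visit 20.
At 15: go right to 13.
  At 13: go left to 8.
    At 8: go left to 30.
      At 30: no left child.
      At 30: go right to 36.
        36 is a leaf — visit 36.
      Visit 30.
    At 8: no right child.
    Visit 8.
  At 13: go right to 35.
    35 is a leaf — visit 35.
  Visit 13.
Visit 15.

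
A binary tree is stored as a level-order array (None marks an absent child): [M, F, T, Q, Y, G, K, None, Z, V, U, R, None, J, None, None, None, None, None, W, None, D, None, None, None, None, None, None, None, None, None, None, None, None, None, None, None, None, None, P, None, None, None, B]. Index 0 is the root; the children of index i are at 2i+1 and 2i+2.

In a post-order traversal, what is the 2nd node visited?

Q

Post-order visits the left subtree, then the right subtree, then the node.
At M: go left to F.
  At F: go left to Q.
    At Q: no left child.
    At Q: go right to Z.
      Z is a leaf — visit Z.
    Visit Q.
  At F: go right to Y.
    At Y: go left to V.
      At V: go left to W.
        At W: go left to P.
          P is a leaf — visit P.
        At W: no right child.
        Visit W.
      At V: no right child.
      Visit V.
    At Y: go right to U.
      At U: go left to D.
        At D: go left to B.
          B is a leaf — visit B.
        At D: no right child.
        Visit D.
      At U: no right child.
      Visit U.
    Visit Y.
  Visit F.
At M: go right to T.
  At T: go left to G.
    At G: go left to R.
      R is a leaf — visit R.
    At G: no right child.
    Visit G.
  At T: go right to K.
    At K: go left to J.
      J is a leaf — visit J.
    At K: no right child.
    Visit K.
  Visit T.
Visit M.
Full post-order sequence: Z, Q, P, W, V, B, D, U, Y, F, R, G, J, K, T, M.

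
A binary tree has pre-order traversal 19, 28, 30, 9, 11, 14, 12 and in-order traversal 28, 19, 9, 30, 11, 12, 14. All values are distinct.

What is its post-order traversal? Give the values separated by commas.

The first element of pre-order is the root; it splits in-order into left and right subtrees.
Root 19: left subtree has 1 node {28}, right has 5 {9, 30, 11, 12, 14}.
  Root 30: left subtree has 1 node {9}, right has 3 {11, 12, 14}.
    Root 11: left subtree has 0 nodes { }, right has 2 {12, 14}.
      Root 14: left subtree has 1 node {12}, right has 0 { }.

28, 9, 12, 14, 11, 30, 19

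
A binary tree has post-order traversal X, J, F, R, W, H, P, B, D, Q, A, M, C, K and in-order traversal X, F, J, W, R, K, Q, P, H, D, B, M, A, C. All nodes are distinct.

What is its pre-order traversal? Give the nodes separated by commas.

K, W, F, X, J, R, C, M, Q, D, P, H, B, A

The last element of post-order is the root; it splits in-order into left and right subtrees.
Root K: left subtree has 5 nodes {X, F, J, W, R}, right has 8 {Q, P, H, D, B, M, A, C}.
  Root W: left subtree has 3 nodes {X, F, J}, right has 1 {R}.
    Root F: left subtree has 1 node {X}, right has 1 {J}.
  Root C: left subtree has 7 nodes {Q, P, H, D, B, M, A}, right has 0 { }.
    Root M: left subtree has 5 nodes {Q, P, H, D, B}, right has 1 {A}.
      Root Q: left subtree has 0 nodes { }, right has 4 {P, H, D, B}.
        Root D: left subtree has 2 nodes {P, H}, right has 1 {B}.
          Root P: left subtree has 0 nodes { }, right has 1 {H}.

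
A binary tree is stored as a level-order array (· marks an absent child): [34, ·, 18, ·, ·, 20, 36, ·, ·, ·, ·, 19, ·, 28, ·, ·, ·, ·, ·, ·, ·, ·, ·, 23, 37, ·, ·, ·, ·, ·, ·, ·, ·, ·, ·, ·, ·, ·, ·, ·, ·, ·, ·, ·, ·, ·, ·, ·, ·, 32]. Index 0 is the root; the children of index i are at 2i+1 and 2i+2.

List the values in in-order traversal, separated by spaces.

34 23 19 32 37 20 18 28 36

In-order visits the left subtree, then the node, then the right subtree.
At 34: no left child.
Visit 34.
At 34: go right to 18.
  At 18: go left to 20.
    At 20: go left to 19.
      At 19: go left to 23.
        23 is a leaf — visit 23.
      Visit 19.
      At 19: go right to 37.
        At 37: go left to 32.
          32 is a leaf — visit 32.
        Visit 37.
        At 37: no right child.
    Visit 20.
    At 20: no right child.
  Visit 18.
  At 18: go right to 36.
    At 36: go left to 28.
      28 is a leaf — visit 28.
    Visit 36.
    At 36: no right child.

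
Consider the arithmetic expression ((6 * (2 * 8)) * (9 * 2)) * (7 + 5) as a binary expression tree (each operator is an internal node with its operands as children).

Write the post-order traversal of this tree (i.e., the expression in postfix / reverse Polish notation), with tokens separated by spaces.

6 2 8 * * 9 2 * * 7 5 + *

Post-order on an expression tree gives postfix notation: for each operator, emit left operand, right operand, then the operator.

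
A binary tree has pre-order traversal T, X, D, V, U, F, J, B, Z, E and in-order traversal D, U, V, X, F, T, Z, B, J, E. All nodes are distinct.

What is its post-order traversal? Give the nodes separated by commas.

U, V, D, F, X, Z, B, E, J, T

The first element of pre-order is the root; it splits in-order into left and right subtrees.
Root T: left subtree has 5 nodes {D, U, V, X, F}, right has 4 {Z, B, J, E}.
  Root X: left subtree has 3 nodes {D, U, V}, right has 1 {F}.
    Root D: left subtree has 0 nodes { }, right has 2 {U, V}.
      Root V: left subtree has 1 node {U}, right has 0 { }.
  Root J: left subtree has 2 nodes {Z, B}, right has 1 {E}.
    Root B: left subtree has 1 node {Z}, right has 0 { }.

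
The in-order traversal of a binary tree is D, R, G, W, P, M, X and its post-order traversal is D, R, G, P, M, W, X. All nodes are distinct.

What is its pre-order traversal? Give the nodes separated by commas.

X, W, G, R, D, M, P

The last element of post-order is the root; it splits in-order into left and right subtrees.
Root X: left subtree has 6 nodes {D, R, G, W, P, M}, right has 0 { }.
  Root W: left subtree has 3 nodes {D, R, G}, right has 2 {P, M}.
    Root G: left subtree has 2 nodes {D, R}, right has 0 { }.
      Root R: left subtree has 1 node {D}, right has 0 { }.
    Root M: left subtree has 1 node {P}, right has 0 { }.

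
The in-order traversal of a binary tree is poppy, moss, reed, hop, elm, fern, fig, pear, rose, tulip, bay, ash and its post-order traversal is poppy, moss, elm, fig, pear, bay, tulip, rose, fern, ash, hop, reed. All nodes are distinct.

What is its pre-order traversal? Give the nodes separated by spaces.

reed moss poppy hop ash fern elm rose pear fig tulip bay

The last element of post-order is the root; it splits in-order into left and right subtrees.
Root reed: left subtree has 2 nodes {poppy, moss}, right has 9 {hop, elm, fern, fig, pear, rose, tulip, bay, ash}.
  Root moss: left subtree has 1 node {poppy}, right has 0 { }.
  Root hop: left subtree has 0 nodes { }, right has 8 {elm, fern, fig, pear, rose, tulip, bay, ash}.
    Root ash: left subtree has 7 nodes {elm, fern, fig, pear, rose, tulip, bay}, right has 0 { }.
      Root fern: left subtree has 1 node {elm}, right has 5 {fig, pear, rose, tulip, bay}.
        Root rose: left subtree has 2 nodes {fig, pear}, right has 2 {tulip, bay}.
          Root pear: left subtree has 1 node {fig}, right has 0 { }.
          Root tulip: left subtree has 0 nodes { }, right has 1 {bay}.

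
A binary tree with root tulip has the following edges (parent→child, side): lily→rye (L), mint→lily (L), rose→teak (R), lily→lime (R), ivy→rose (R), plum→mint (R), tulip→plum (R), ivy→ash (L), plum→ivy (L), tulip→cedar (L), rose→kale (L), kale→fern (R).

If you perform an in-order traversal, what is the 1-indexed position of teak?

In-order visits the left subtree, then the node, then the right subtree.
At tulip: go left to cedar.
  cedar is a leaf — visit cedar.
Visit tulip.
At tulip: go right to plum.
  At plum: go left to ivy.
    At ivy: go left to ash.
      ash is a leaf — visit ash.
    Visit ivy.
    At ivy: go right to rose.
      At rose: go left to kale.
        At kale: no left child.
        Visit kale.
        At kale: go right to fern.
          fern is a leaf — visit fern.
      Visit rose.
      At rose: go right to teak.
        teak is a leaf — visit teak.
  Visit plum.
  At plum: go right to mint.
    At mint: go left to lily.
      At lily: go left to rye.
        rye is a leaf — visit rye.
      Visit lily.
      At lily: go right to lime.
        lime is a leaf — visit lime.
    Visit mint.
    At mint: no right child.
Full in-order sequence: cedar, tulip, ash, ivy, kale, fern, rose, teak, plum, rye, lily, lime, mint.

8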